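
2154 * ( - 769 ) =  - 1656426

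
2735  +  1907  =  4642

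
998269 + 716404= 1714673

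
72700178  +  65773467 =138473645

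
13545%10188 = 3357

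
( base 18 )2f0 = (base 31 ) tj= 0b1110010110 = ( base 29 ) 12j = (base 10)918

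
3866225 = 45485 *85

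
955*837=799335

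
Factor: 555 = 3^1*5^1*  37^1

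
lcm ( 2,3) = 6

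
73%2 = 1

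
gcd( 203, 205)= 1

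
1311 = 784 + 527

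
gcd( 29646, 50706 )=162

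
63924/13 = 63924/13  =  4917.23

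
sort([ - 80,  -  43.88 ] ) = [ - 80, - 43.88] 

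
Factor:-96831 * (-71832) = 6955564392 = 2^3 * 3^3*7^1 * 29^1*41^1*53^1 * 73^1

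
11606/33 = 351 + 23/33=351.70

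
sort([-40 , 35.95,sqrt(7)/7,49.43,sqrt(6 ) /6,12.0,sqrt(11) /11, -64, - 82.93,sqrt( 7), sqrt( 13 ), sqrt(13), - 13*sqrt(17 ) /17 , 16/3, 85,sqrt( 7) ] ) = [- 82.93, - 64, - 40,-13*sqrt(17 )/17, sqrt(11 )/11,sqrt( 7)/7,sqrt ( 6 ) /6, sqrt( 7),sqrt(7),sqrt( 13 ),sqrt(13 ),16/3,12.0, 35.95 , 49.43,85 ]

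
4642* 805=3736810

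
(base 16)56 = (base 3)10012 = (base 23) 3h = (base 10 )86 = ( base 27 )35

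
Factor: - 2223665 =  - 5^1* 19^1*89^1*263^1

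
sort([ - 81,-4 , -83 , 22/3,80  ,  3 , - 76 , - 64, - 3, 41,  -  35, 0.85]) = [-83, - 81, - 76,-64,  -  35, - 4, - 3,0.85 , 3, 22/3,41, 80]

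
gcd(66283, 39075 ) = 1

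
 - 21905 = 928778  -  950683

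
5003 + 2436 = 7439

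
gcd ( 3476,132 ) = 44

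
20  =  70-50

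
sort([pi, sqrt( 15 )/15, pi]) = [ sqrt( 15 )/15, pi, pi ] 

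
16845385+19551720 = 36397105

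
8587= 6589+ 1998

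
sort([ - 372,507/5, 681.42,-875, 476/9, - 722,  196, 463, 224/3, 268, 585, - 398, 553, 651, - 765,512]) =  [ - 875,  -  765, - 722,-398,-372, 476/9, 224/3, 507/5, 196, 268,463,512,  553,585, 651, 681.42] 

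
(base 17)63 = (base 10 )105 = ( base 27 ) 3O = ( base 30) 3f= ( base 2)1101001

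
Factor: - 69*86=  -  5934 = - 2^1*3^1*23^1*43^1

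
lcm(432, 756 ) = 3024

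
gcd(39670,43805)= 5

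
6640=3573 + 3067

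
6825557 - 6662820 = 162737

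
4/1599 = 4/1599 = 0.00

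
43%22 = 21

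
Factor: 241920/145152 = 3^ ( - 1 )*5^1= 5/3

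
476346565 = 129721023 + 346625542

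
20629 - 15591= 5038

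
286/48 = 143/24 = 5.96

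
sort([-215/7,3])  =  [ - 215/7,3]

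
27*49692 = 1341684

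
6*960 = 5760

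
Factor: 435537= 3^4*19^1*283^1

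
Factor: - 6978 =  - 2^1*3^1*1163^1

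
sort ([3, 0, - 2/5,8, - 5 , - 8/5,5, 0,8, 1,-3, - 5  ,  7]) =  [ - 5, - 5, - 3, - 8/5, - 2/5,0, 0,1, 3, 5, 7, 8,8 ] 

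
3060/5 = 612 = 612.00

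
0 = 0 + 0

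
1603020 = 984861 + 618159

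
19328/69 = 19328/69 = 280.12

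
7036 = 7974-938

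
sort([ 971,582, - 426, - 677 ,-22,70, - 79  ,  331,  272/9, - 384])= [ - 677, - 426, - 384,-79, - 22, 272/9,  70, 331,582,971]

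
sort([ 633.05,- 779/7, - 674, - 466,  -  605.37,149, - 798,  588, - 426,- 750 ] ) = [-798, - 750, - 674, - 605.37, - 466,-426, - 779/7,  149,588,633.05] 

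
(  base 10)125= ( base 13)98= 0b1111101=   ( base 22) 5F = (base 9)148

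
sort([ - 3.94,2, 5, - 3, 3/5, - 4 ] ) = [ - 4, - 3.94,-3,3/5, 2,5 ] 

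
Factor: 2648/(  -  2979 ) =-8/9 = - 2^3 *3^( - 2) 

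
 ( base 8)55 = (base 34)1B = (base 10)45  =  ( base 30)1F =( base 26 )1j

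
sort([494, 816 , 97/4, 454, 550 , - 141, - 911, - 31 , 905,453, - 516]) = [ - 911,  -  516, - 141, - 31,97/4, 453, 454  ,  494, 550,816,905 ] 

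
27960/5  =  5592 = 5592.00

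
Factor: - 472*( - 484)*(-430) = - 2^6 * 5^1 * 11^2*43^1*59^1 = - 98232640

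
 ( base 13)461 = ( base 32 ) nj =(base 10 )755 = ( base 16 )2f3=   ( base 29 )Q1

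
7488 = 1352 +6136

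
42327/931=42327/931 = 45.46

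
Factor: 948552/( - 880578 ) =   -  158092/146763  =  - 2^2*3^ ( - 2 )* 11^1 * 23^(-1)*709^(- 1)*  3593^1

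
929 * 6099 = 5665971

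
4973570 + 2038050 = 7011620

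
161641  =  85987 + 75654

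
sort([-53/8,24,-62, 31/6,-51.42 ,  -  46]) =[ - 62, - 51.42, - 46 , - 53/8, 31/6, 24] 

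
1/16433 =1/16433 = 0.00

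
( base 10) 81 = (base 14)5b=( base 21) 3I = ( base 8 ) 121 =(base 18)49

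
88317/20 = 88317/20 = 4415.85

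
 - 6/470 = -3/235 = - 0.01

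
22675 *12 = 272100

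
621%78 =75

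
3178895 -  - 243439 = 3422334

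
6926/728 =9 + 187/364 =9.51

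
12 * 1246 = 14952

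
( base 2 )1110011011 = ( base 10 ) 923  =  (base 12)64B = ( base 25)1BN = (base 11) 76A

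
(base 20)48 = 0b1011000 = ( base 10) 88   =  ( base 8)130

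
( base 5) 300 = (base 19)3i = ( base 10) 75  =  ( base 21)3C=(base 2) 1001011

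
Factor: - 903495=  - 3^1*5^1*29^1 * 31^1*67^1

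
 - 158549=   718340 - 876889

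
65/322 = 65/322 = 0.20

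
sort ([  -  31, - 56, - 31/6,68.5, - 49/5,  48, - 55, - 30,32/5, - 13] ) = [ - 56, - 55, - 31, - 30, - 13, - 49/5, - 31/6, 32/5, 48 , 68.5 ]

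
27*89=2403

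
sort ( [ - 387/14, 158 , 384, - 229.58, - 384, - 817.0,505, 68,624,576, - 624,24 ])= [-817.0, - 624, - 384, - 229.58, - 387/14, 24,68,  158,384,505  ,  576,624] 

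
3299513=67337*49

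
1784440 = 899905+884535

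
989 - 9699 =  - 8710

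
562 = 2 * 281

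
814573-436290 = 378283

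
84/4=21 = 21.00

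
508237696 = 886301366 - 378063670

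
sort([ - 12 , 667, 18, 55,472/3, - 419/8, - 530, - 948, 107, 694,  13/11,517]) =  [  -  948, - 530, - 419/8 , - 12  ,  13/11, 18,55 , 107, 472/3,  517 , 667,694]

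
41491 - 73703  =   -32212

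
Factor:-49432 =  - 2^3 *37^1*167^1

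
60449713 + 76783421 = 137233134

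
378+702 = 1080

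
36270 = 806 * 45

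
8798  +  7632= 16430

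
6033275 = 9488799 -3455524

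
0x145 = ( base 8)505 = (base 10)325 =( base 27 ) C1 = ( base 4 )11011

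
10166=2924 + 7242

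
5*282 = 1410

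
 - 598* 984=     -  588432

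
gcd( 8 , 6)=2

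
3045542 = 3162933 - 117391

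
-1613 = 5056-6669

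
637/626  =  1  +  11/626 = 1.02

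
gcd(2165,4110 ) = 5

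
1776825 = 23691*75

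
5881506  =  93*63242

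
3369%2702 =667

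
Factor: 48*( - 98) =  - 4704= -  2^5*3^1*7^2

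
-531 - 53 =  - 584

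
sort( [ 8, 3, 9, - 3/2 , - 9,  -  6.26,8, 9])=[ - 9, - 6.26,  -  3/2, 3,  8, 8,  9,  9]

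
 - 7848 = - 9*872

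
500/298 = 250/149 = 1.68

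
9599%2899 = 902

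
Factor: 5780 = 2^2*5^1 * 17^2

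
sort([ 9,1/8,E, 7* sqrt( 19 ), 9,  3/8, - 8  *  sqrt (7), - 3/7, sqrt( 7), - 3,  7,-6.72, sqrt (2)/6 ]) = [  -  8*sqrt( 7), - 6.72, - 3,-3/7, 1/8,  sqrt ( 2) /6, 3/8, sqrt( 7), E, 7,9, 9 , 7*sqrt ( 19) ] 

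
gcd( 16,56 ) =8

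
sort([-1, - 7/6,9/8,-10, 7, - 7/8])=[-10,-7/6,  -  1,-7/8, 9/8, 7 ]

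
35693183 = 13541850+22151333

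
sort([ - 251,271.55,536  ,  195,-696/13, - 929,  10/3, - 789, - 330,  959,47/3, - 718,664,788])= [  -  929,-789, - 718, - 330, - 251 , - 696/13,10/3,47/3,195,271.55,536,  664,788 , 959]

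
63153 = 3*21051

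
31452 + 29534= 60986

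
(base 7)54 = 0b100111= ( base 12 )33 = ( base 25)1E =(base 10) 39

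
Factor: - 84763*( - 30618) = 2595273534 = 2^1 * 3^7 * 7^2*12109^1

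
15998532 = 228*70169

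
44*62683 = 2758052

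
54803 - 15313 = 39490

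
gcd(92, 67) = 1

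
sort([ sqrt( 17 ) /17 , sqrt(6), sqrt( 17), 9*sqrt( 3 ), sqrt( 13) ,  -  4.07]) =[ - 4.07,sqrt( 17 ) /17,sqrt ( 6), sqrt( 13),  sqrt (17),9*sqrt(3)]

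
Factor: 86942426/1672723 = 2^1* 13^(  -  1)*113^1 * 223^( - 1 )*577^(  -  1) * 384701^1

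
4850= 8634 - 3784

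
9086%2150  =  486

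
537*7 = 3759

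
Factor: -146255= - 5^1*29251^1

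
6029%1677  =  998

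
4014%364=10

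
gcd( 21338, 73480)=2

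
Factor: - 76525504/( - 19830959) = 2^6*11^1 * 17^( - 1 )*71^1*1531^1*1166527^( - 1 ) 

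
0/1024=0 = 0.00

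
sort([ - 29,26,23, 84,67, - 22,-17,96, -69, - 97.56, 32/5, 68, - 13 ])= [ -97.56  , - 69,  -  29 ,-22 , - 17 , - 13,32/5 , 23 , 26, 67, 68,84, 96 ] 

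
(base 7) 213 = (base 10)108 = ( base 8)154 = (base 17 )66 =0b1101100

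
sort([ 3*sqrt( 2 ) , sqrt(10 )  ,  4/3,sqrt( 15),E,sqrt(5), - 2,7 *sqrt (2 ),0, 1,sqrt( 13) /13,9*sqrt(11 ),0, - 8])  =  [ - 8, - 2,0,0,sqrt (13)/13,1, 4/3,sqrt( 5),E,sqrt(10 ),sqrt ( 15), 3*sqrt( 2 ),7*sqrt( 2),9*sqrt( 11)]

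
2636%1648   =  988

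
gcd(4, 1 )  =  1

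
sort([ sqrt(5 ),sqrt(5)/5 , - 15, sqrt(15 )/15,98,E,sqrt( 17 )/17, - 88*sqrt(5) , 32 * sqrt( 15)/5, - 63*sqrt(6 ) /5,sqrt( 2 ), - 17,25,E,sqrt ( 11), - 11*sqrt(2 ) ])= [ - 88*sqrt(5),-63*sqrt(6)/5, - 17 , - 11*sqrt(2), - 15, sqrt( 17)/17,sqrt (15 )/15,sqrt( 5 )/5,sqrt ( 2),sqrt ( 5 ) , E,E , sqrt(11),32*sqrt(15)/5,25,98]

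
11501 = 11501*1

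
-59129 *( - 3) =177387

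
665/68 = 9 + 53/68 = 9.78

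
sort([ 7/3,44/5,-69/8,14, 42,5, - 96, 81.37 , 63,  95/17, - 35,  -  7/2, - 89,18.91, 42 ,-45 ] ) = [-96,-89, - 45,- 35,-69/8 , - 7/2 , 7/3, 5, 95/17,44/5, 14, 18.91 , 42,42,63,81.37 ]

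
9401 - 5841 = 3560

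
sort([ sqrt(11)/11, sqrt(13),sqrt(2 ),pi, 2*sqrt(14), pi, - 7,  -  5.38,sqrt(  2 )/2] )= [ - 7,  -  5.38, sqrt( 11 )/11,sqrt( 2)/2,sqrt (2) , pi,pi,sqrt ( 13 ), 2*sqrt( 14) ]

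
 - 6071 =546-6617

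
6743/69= 6743/69= 97.72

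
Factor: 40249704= 2^3 * 3^1*11^1 * 152461^1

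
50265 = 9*5585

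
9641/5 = 1928+1/5 = 1928.20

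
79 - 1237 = -1158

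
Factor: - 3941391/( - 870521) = 3^1*587^( - 1 )*1483^ (-1 )  *1313797^1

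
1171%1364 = 1171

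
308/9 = 34+2/9 =34.22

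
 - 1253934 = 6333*( -198) 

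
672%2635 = 672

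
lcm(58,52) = 1508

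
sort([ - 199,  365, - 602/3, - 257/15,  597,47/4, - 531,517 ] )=[  -  531, - 602/3, - 199,  -  257/15, 47/4 , 365, 517,597]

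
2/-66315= - 1 + 66313/66315 = -  0.00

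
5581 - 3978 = 1603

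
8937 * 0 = 0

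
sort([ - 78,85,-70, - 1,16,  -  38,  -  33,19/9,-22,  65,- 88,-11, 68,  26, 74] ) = [ - 88, - 78, - 70, - 38, - 33, - 22, - 11, - 1, 19/9,16, 26,  65,  68, 74,85] 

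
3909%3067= 842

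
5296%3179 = 2117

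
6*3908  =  23448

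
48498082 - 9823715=38674367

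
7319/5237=7319/5237 = 1.40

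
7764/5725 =1 + 2039/5725 = 1.36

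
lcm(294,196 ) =588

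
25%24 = 1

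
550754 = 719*766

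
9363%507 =237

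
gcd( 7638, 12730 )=2546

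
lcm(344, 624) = 26832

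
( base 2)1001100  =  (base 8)114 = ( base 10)76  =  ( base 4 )1030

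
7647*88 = 672936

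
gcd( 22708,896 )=28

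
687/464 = 687/464= 1.48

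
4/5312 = 1/1328  =  0.00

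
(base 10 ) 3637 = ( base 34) 34x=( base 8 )7065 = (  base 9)4881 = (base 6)24501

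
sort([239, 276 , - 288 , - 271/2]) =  [-288,- 271/2,239, 276 ] 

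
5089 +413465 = 418554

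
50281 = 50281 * 1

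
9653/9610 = 1 + 43/9610 = 1.00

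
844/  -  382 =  - 3 + 151/191  =  - 2.21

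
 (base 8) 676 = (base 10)446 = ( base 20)126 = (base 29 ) FB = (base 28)fq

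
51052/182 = 280 + 46/91 = 280.51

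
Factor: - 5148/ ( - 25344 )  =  13/64 = 2^ ( - 6 )*13^1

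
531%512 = 19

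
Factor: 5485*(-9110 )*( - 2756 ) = 2^3*  5^2*13^1*53^1*911^1*1097^1 = 137712772600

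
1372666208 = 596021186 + 776645022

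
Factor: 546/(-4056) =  - 7/52 = - 2^ ( - 2)*7^1*13^( - 1 )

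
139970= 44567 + 95403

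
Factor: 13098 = 2^1*3^1 * 37^1*59^1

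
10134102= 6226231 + 3907871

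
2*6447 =12894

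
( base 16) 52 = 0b1010010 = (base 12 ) 6a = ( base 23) 3D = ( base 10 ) 82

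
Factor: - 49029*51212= - 2510873148 =- 2^2*3^1*7^1  *31^1*59^2*277^1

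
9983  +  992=10975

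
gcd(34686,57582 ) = 18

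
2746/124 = 1373/62=22.15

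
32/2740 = 8/685 = 0.01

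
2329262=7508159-5178897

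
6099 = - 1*( - 6099) 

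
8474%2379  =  1337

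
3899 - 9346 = -5447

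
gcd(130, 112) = 2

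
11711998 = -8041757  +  19753755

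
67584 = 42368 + 25216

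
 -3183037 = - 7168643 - - 3985606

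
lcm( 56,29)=1624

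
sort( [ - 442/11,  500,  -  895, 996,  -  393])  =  [ - 895,-393,  -  442/11, 500,996]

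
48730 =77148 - 28418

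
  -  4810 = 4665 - 9475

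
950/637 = 950/637  =  1.49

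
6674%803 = 250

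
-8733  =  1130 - 9863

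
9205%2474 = 1783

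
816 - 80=736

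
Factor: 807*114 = 2^1*3^2*19^1 *269^1= 91998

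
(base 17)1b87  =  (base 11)6207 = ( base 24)e73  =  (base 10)8235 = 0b10000000101011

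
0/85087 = 0=0.00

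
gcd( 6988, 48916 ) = 6988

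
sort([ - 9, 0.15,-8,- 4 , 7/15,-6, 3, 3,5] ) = [ - 9, - 8, - 6, - 4,0.15,  7/15,3, 3, 5 ] 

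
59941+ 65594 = 125535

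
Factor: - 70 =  - 2^1*5^1* 7^1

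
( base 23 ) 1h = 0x28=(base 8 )50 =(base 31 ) 19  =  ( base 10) 40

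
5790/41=5790/41= 141.22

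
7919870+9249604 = 17169474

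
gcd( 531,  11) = 1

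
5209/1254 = 5209/1254 = 4.15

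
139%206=139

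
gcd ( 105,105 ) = 105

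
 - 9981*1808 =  - 18045648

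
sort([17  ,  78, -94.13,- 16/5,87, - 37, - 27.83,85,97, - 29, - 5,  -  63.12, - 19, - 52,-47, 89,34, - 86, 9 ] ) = [ - 94.13, - 86,-63.12, - 52, -47, - 37, - 29, - 27.83, - 19, - 5, - 16/5, 9, 17, 34, 78, 85 , 87, 89,97]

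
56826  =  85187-28361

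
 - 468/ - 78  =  6  +  0/1 = 6.00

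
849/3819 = 283/1273 = 0.22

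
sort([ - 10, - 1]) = [-10 , - 1]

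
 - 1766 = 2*( - 883 )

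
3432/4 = 858=858.00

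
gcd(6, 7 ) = 1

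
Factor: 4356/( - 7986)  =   - 2^1 * 3^1*11^(-1) = - 6/11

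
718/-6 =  - 120  +  1/3= -119.67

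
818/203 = 818/203  =  4.03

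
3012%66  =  42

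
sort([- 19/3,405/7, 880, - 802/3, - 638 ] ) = [ - 638, - 802/3, - 19/3 , 405/7 , 880] 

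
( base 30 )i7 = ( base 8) 1043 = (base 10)547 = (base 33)gj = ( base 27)k7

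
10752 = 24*448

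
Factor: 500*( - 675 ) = -337500 = - 2^2 * 3^3 * 5^5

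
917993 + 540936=1458929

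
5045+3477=8522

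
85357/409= 208 + 285/409= 208.70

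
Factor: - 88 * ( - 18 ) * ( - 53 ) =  - 2^4*3^2*  11^1*53^1= - 83952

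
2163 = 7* 309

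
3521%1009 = 494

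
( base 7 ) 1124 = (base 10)410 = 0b110011010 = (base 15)1c5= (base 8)632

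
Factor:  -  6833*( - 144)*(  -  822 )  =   - 2^5 * 3^3*137^1 * 6833^1 = -  808808544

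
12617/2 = 6308 + 1/2 = 6308.50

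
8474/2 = 4237 = 4237.00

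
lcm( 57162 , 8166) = 57162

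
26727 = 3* 8909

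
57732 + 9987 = 67719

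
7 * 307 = 2149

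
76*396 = 30096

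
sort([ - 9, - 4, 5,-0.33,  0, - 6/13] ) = [ - 9,-4, - 6/13,-0.33, 0,  5]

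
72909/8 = 72909/8=9113.62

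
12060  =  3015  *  4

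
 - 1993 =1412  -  3405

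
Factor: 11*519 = 3^1*11^1 * 173^1 = 5709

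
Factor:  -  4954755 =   -  3^1 * 5^1*13^1* 25409^1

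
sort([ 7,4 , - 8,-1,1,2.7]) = [-8, - 1,1, 2.7,4,7] 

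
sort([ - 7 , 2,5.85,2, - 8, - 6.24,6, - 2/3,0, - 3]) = [-8, - 7, - 6.24,  -  3,-2/3,  0, 2,2, 5.85,6 ] 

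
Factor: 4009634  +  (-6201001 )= - 2191367 = -181^1* 12107^1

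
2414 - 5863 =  - 3449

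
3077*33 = 101541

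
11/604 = 11/604 = 0.02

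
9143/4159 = 2 + 825/4159= 2.20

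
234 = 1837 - 1603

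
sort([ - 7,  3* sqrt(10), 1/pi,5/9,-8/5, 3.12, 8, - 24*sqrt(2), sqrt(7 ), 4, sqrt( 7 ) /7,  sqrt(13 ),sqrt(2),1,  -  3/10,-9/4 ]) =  [ -24 * sqrt(2 ), - 7,  -  9/4 , -8/5,-3/10,1/pi , sqrt ( 7) /7, 5/9,1, sqrt(2), sqrt(7),3.12,  sqrt( 13),4,8,3*sqrt(10)]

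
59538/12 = 9923/2 =4961.50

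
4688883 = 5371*873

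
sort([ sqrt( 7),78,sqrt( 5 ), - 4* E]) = [  -  4 * E  ,  sqrt ( 5 ), sqrt(7 ),  78 ]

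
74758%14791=803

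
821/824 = 821/824 = 1.00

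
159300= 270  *590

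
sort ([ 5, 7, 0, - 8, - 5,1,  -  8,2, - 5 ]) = [ - 8 ,  -  8, - 5, - 5 , 0, 1, 2,5, 7] 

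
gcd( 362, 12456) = 2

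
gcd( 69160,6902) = 14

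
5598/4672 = 1 + 463/2336 =1.20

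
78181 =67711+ 10470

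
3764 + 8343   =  12107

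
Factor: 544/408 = 4/3 = 2^2*3^( -1 ) 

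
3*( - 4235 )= -12705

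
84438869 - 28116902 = 56321967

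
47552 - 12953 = 34599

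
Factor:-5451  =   - 3^1 *23^1 * 79^1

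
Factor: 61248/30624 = 2 =2^1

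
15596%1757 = 1540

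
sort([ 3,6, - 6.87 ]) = [ - 6.87, 3,6 ]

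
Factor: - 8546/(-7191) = 2^1 * 3^ (-2)  *  17^(-1)*47^( - 1 )*4273^1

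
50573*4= 202292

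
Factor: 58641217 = 58641217^1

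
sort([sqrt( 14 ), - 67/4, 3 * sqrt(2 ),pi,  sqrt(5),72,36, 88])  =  [  -  67/4, sqrt(5), pi, sqrt ( 14), 3*sqrt(2),36, 72, 88]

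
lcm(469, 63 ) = 4221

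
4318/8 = 539  +  3/4  =  539.75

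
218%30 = 8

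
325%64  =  5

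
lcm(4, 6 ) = 12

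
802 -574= 228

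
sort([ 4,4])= [4, 4 ]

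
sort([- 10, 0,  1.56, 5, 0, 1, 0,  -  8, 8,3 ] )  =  [ - 10, - 8, 0, 0,0 , 1, 1.56, 3, 5 , 8]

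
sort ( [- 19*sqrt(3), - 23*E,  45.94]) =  [ - 23*E, - 19*sqrt (3),45.94]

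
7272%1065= 882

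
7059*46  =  324714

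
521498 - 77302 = 444196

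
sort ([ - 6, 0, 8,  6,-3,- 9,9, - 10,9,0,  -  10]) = [ - 10, - 10, - 9, - 6, - 3, 0,0 , 6,8,9 , 9 ]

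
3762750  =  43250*87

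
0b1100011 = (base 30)39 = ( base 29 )3C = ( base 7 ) 201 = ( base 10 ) 99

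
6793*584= 3967112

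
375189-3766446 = -3391257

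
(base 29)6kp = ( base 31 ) 5R9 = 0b1011000010011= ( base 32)5gj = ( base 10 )5651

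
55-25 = 30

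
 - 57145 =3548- 60693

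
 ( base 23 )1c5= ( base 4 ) 30222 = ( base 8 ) 1452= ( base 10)810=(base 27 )130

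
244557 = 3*81519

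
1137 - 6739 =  - 5602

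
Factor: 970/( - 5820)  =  - 1/6 = -2^ ( - 1)*3^(  -  1)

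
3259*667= 2173753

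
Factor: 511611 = 3^1*170537^1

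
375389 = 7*53627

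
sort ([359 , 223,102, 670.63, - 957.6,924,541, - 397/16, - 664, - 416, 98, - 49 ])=[ - 957.6, - 664, - 416, - 49, - 397/16, 98,102,223,359,541,670.63,924] 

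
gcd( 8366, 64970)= 178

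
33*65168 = 2150544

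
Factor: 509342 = 2^1* 37^1*6883^1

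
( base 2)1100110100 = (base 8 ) 1464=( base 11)686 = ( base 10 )820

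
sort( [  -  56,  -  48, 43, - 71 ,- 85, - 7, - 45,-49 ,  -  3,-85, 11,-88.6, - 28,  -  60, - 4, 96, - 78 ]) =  [ - 88.6, - 85 , - 85, - 78, - 71, - 60, - 56, - 49,-48,  -  45, - 28,-7, - 4, - 3 , 11, 43, 96]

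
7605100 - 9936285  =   - 2331185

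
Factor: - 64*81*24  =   - 124416  =  - 2^9*3^5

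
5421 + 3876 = 9297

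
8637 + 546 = 9183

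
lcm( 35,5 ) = 35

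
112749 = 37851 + 74898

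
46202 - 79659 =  - 33457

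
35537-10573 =24964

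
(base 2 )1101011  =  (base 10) 107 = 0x6b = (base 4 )1223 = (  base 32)3B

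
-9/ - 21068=9/21068 = 0.00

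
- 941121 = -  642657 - 298464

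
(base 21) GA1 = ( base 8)16143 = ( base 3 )100222011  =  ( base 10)7267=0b1110001100011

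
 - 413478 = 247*( - 1674 )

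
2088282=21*99442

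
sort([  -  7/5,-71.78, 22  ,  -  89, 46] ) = [ - 89, - 71.78,-7/5,  22, 46]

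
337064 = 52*6482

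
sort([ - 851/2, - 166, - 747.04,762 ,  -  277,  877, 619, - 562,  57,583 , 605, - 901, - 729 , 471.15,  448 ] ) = [ - 901, - 747.04, - 729, - 562, - 851/2 , - 277, - 166, 57, 448, 471.15,583 , 605, 619,762,  877]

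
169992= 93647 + 76345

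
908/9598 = 454/4799 =0.09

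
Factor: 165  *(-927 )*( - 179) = 27378945 = 3^3*5^1*11^1*103^1*179^1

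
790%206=172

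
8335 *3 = 25005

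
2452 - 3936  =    -  1484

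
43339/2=43339/2 = 21669.50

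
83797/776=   107 + 765/776= 107.99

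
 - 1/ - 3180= 1/3180 = 0.00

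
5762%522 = 20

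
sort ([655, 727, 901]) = [ 655 , 727,901]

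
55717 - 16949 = 38768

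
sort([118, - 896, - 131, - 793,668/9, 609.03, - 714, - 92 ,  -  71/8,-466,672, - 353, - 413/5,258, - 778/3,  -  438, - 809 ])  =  [ - 896,-809, - 793 , - 714,-466, - 438  ,-353, - 778/3, - 131,- 92,  -  413/5, - 71/8,668/9, 118, 258,609.03, 672 ]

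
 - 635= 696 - 1331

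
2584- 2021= 563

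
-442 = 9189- 9631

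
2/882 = 1/441 = 0.00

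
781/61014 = 781/61014 = 0.01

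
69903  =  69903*1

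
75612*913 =69033756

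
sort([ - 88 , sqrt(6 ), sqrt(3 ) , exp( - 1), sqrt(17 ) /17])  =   [- 88, sqrt(17)/17, exp (- 1),  sqrt( 3 ) , sqrt(6 )]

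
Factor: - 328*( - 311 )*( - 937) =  - 2^3*41^1*311^1*937^1 = - 95581496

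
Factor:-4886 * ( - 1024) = 2^11*7^1*349^1 = 5003264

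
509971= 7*72853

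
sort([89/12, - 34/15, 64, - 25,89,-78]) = [ - 78, - 25, - 34/15,  89/12 , 64 , 89]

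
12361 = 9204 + 3157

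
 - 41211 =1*(- 41211)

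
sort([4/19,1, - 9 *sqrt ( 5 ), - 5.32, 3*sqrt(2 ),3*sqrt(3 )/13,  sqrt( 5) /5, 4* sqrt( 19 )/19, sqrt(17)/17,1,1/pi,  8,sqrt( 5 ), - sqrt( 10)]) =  [ - 9*sqrt( 5 ), - 5.32, - sqrt (10),4/19, sqrt( 17 )/17,1/pi , 3*sqrt( 3 ) /13 , sqrt(5 )/5,  4 *sqrt( 19) /19,1,1,sqrt(5),3*sqrt(2 ), 8]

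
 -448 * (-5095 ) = 2282560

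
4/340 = 1/85 = 0.01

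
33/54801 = 11/18267= 0.00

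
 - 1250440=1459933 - 2710373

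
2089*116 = 242324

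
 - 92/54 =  - 46/27= - 1.70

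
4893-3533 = 1360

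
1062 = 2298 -1236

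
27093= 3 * 9031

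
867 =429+438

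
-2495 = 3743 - 6238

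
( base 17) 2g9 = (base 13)511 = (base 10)859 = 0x35B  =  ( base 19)274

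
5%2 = 1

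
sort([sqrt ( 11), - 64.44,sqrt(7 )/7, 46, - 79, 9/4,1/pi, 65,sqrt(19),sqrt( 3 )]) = [ - 79,-64.44,1/pi,sqrt( 7) /7, sqrt(3 ), 9/4,sqrt( 11),sqrt (19),46,  65] 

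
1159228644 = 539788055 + 619440589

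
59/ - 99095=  - 59/99095=-0.00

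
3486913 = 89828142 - 86341229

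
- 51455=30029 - 81484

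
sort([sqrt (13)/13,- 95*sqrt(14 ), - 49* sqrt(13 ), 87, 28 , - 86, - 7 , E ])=[ - 95*sqrt(  14), - 49*sqrt( 13), - 86, - 7,sqrt( 13)/13,E,28,87]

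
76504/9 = 76504/9 = 8500.44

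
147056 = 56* 2626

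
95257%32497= 30263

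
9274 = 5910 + 3364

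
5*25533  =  127665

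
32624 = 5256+27368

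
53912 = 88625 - 34713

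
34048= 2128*16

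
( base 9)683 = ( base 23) 119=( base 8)1061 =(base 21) 15f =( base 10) 561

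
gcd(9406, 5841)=1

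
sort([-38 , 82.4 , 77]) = [ -38, 77,82.4]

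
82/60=41/30= 1.37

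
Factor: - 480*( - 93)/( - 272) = -2^1*3^2*5^1 * 17^ ( - 1) *31^1 = - 2790/17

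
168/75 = 2+6/25 = 2.24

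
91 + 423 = 514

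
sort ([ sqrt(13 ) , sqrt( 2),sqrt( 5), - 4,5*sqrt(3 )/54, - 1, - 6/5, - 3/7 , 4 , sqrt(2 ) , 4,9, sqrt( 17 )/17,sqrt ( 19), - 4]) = [-4, - 4, - 6/5,-1 , - 3/7,5*sqrt(3 ) /54 , sqrt( 17 ) /17,sqrt(2 ),  sqrt(2 ), sqrt( 5), sqrt( 13 ),4,4, sqrt( 19 ),9]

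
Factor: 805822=2^1*59^1 * 6829^1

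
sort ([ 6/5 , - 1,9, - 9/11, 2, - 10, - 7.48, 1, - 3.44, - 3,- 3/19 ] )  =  [-10, - 7.48, - 3.44, - 3, - 1,-9/11, - 3/19,1, 6/5, 2, 9]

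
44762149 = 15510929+29251220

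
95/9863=95/9863 = 0.01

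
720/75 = 9 + 3/5 = 9.60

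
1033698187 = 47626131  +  986072056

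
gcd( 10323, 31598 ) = 37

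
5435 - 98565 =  - 93130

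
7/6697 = 7/6697 = 0.00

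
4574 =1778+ 2796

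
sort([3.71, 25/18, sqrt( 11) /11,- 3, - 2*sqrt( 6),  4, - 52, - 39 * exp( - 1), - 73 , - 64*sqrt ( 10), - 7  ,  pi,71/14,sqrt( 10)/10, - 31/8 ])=[ - 64 * sqrt( 10 ), - 73, - 52, -39*exp ( -1), - 7, - 2 * sqrt ( 6), - 31/8,- 3, sqrt(11) /11, sqrt (10 ) /10,25/18, pi, 3.71,4, 71/14]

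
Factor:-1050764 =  - 2^2*11^2 * 13^1*167^1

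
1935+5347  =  7282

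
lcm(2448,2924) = 105264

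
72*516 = 37152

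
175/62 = 2 + 51/62 =2.82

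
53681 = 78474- 24793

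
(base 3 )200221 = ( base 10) 511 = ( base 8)777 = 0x1ff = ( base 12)367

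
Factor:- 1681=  - 41^2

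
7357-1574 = 5783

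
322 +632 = 954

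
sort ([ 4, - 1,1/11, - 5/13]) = [ - 1,  -  5/13,1/11, 4 ] 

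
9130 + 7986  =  17116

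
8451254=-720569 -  - 9171823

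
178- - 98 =276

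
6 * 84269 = 505614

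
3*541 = 1623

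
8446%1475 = 1071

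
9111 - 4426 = 4685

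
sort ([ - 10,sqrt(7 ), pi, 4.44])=[ - 10 , sqrt( 7), pi, 4.44]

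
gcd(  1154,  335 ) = 1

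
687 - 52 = 635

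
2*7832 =15664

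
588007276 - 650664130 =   -  62656854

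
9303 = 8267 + 1036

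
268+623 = 891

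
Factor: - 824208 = -2^4*3^1*7^1 * 11^1*223^1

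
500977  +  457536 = 958513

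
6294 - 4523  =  1771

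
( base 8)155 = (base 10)109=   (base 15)74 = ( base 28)3P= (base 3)11001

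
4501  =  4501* 1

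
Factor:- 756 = - 2^2 * 3^3*7^1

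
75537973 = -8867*( - 8519 ) 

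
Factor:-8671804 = - 2^2*89^1*24359^1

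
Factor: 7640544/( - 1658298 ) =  - 1273424/276383  =  -2^4*479^( - 1)*577^(-1)*79589^1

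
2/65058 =1/32529 = 0.00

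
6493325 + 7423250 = 13916575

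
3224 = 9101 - 5877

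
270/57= 4 + 14/19 = 4.74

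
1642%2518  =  1642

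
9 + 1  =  10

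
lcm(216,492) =8856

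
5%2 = 1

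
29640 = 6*4940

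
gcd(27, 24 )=3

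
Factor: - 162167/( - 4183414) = 2^( - 1)*257^1*631^1*2091707^(-1) 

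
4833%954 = 63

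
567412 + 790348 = 1357760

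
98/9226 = 7/659 = 0.01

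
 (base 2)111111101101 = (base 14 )16b3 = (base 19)B5B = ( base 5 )112302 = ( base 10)4077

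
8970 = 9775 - 805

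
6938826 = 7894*879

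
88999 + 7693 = 96692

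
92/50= 1  +  21/25 = 1.84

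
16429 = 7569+8860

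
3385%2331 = 1054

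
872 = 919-47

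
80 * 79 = 6320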